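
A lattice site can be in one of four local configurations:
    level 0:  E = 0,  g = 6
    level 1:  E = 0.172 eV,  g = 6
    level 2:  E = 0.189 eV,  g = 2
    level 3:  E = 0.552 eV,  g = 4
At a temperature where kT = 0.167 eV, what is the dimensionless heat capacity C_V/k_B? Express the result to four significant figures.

Eᵢ/kT = 0, 1.02994, 1.13174, 3.30539.
Z = Σ gᵢe^(−Eᵢ/kT) = 6·e^(−0) + 6·e^(−1.02994) + 2·e^(−1.13174) + 4·e^(−3.30539) = 6.00000 + 2.14217 + 0.644943 + 0.146740 = 8.93385.
⟨E⟩ = 0.0639532 eV, ⟨E²⟩ = 0.0146772 eV².
C_V/k_B = (⟨E²⟩ − ⟨E⟩²)/(kT)² = (0.0146772 − 0.00409001)/0.0278890 = 0.3796.

0.3796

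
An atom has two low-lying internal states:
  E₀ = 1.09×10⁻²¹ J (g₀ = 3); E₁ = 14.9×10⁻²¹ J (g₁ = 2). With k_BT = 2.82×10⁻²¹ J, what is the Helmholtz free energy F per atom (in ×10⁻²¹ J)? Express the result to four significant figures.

-2.022 ×10⁻²¹ J

Eᵢ/kT = 0.386525, 5.28369.
Z = Σ gᵢe^(−Eᵢ/kT) = 3·e^(−0.386525) + 2·e^(−5.28369) = 2.03824 + 0.0101473 = 2.04839.
F = −kT ln Z = −2.82 × ln(2.04839) = −2.82 × 0.717054 = -2.022 ×10⁻²¹ J.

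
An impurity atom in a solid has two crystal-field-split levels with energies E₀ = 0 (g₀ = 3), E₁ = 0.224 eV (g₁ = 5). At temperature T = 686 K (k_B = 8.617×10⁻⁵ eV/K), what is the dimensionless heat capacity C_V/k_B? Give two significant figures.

k_BT = 8.617×10⁻⁵ × 686 K = 0.05911 eV.
Eᵢ/kT = 0, 3.790.
Z = Σ gᵢe^(−Eᵢ/kT) = 3·e^(−0) + 5·e^(−3.790) = 3.000 + 0.1130 = 3.113.
⟨E⟩ = 0.008131 eV, ⟨E²⟩ = 0.001821 eV².
C_V/k_B = (⟨E²⟩ − ⟨E⟩²)/(kT)² = (0.001821 − 0.00006611)/0.003494 = 0.50.

0.50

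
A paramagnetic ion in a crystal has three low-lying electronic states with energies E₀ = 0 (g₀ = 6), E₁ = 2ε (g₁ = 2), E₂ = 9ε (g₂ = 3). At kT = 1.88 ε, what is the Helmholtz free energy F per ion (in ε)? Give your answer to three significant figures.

-3.58 ε

Eᵢ/kT = 0, 1.0638, 4.7872.
Z = Σ gᵢe^(−Eᵢ/kT) = 6·e^(−0) + 2·e^(−1.0638) + 3·e^(−4.7872) = 6.0000 + 0.69028 + 0.025007 = 6.7153.
F = −kT ln Z = −1.88 × ln(6.7153) = −1.88 × 1.9044 = -3.58 ε.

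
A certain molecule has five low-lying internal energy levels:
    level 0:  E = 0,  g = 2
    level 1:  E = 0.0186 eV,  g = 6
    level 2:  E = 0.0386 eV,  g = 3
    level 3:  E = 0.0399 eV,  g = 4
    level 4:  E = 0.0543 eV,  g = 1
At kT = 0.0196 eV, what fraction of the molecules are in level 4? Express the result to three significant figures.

Eᵢ/kT = 0, 0.94898, 1.9694, 2.0357, 2.7704.
Z = Σ gᵢe^(−Eᵢ/kT) = 2·e^(−0) + 6·e^(−0.94898) + 3·e^(−1.9694) + 4·e^(−2.0357) + 1·e^(−2.7704) = 2.0000 + 2.3228 + 0.41862 + 0.52236 + 0.062637 = 5.3264.
P₄ = g₄ e^(−E₄/kT) / Z = 0.062637/5.3264 = 0.0118.

0.0118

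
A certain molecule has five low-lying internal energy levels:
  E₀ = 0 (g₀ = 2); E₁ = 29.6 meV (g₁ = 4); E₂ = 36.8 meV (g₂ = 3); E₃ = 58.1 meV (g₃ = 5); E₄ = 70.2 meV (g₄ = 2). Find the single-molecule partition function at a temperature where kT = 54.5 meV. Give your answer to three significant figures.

Z = 8.12

Eᵢ/kT = 0, 0.54312, 0.67523, 1.0661, 1.2881.
Z = Σ gᵢe^(−Eᵢ/kT) = 2·e^(−0) + 4·e^(−0.54312) + 3·e^(−0.67523) + 5·e^(−1.0661) + 2·e^(−1.2881) = 2.0000 + 2.3237 + 1.5271 + 1.7217 + 0.55159 = 8.1241.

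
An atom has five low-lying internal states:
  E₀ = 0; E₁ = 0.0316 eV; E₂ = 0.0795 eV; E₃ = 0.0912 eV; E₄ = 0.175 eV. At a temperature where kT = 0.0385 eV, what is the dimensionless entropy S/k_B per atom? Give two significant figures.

1.0

Eᵢ/kT = 0, 0.8208, 2.065, 2.369, 4.545.
Z = Σ e^(−Eᵢ/kT) = e^(−0) + e^(−0.8208) + e^(−2.065) + e^(−2.369) + e^(−4.545) = 1.000 + 0.4401 + 0.1268 + 0.09357 + 0.01062 = 1.671.
⟨E⟩ = Σ EᵢPᵢ = 0.02057 eV.
S/k_B = ln Z + ⟨E⟩/kT = ln(1.671) + 0.02057/0.0385 = 0.5134 + 0.5343 = 1.0.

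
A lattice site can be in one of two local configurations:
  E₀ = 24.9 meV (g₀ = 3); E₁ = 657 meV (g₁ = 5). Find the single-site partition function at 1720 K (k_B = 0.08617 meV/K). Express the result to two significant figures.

Z = 2.6

k_BT = 0.08617 × 1720 K = 148.2 meV.
Eᵢ/kT = 0.1680, 4.433.
Z = Σ gᵢe^(−Eᵢ/kT) = 3·e^(−0.1680) + 5·e^(−4.433) = 2.536 + 0.05939 = 2.595.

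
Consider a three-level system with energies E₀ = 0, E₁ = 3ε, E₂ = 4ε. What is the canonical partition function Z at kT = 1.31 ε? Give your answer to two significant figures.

Eᵢ/kT = 0, 2.290, 3.053.
Z = Σ e^(−Eᵢ/kT) = e^(−0) + e^(−2.290) + e^(−3.053) = 1.000 + 0.1013 + 0.04722 = 1.149.

Z = 1.1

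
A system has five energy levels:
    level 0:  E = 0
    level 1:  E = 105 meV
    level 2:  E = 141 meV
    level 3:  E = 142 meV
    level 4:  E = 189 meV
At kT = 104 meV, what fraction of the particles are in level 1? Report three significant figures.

Eᵢ/kT = 0, 1.0096, 1.3558, 1.3654, 1.8173.
Z = Σ e^(−Eᵢ/kT) = e^(−0) + e^(−1.0096) + e^(−1.3558) + e^(−1.3654) + e^(−1.8173) = 1.0000 + 0.36436 + 0.25774 + 0.25528 + 0.16246 = 2.0398.
P₁ = e^(−E₁/kT) / Z = 0.36436/2.0398 = 0.179.

0.179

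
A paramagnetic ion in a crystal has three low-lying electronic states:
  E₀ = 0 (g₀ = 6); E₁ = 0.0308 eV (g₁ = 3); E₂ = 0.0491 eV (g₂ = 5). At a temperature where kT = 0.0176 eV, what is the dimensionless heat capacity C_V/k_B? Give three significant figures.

0.517

Eᵢ/kT = 0, 1.7500, 2.7898.
Z = Σ gᵢe^(−Eᵢ/kT) = 6·e^(−0) + 3·e^(−1.7500) + 5·e^(−2.7898) = 6.0000 + 0.52132 + 0.30717 = 6.8285.
⟨E⟩ = 0.0045601 eV, ⟨E²⟩ = 0.00018087 eV².
C_V/k_B = (⟨E²⟩ − ⟨E⟩²)/(kT)² = (0.00018087 − 0.000020795)/0.00030976 = 0.517.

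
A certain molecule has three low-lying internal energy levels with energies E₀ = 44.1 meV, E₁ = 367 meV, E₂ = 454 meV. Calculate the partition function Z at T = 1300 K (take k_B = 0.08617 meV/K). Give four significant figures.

k_BT = 0.08617 × 1300 K = 112.021 meV.
Eᵢ/kT = 0.393676, 3.27617, 4.05281.
Z = Σ e^(−Eᵢ/kT) = e^(−0.393676) + e^(−3.27617) + e^(−4.05281) = 0.674573 + 0.0377726 + 0.0173735 = 0.729719.

Z = 0.7297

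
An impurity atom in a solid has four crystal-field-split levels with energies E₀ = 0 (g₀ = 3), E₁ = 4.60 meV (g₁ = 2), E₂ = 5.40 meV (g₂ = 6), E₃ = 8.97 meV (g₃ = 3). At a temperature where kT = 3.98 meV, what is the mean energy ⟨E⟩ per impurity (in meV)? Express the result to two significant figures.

Eᵢ/kT = 0, 1.156, 1.357, 2.254.
Z = Σ gᵢe^(−Eᵢ/kT) = 3·e^(−0) + 2·e^(−1.156) + 6·e^(−1.357) + 3·e^(−2.254) = 3.000 + 0.6295 + 1.545 + 0.3149 = 5.489.
⟨E⟩ = Σ Eᵢ gᵢe^(−Eᵢ/kT) / Z = (0·3.000 + 4.60·0.6295 + 5.40·1.545 + 8.97·0.3149) / 5.489 = 2.6 meV.

2.6 meV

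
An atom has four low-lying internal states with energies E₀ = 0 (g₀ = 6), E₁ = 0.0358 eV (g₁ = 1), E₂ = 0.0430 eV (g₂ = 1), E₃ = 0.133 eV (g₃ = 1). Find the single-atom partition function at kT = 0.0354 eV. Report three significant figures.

Eᵢ/kT = 0, 1.0113, 1.2147, 3.7571.
Z = Σ gᵢe^(−Eᵢ/kT) = 6·e^(−0) + 1·e^(−1.0113) + 1·e^(−1.2147) + 1·e^(−3.7571) = 6.0000 + 0.36375 + 0.29680 + 0.023351 = 6.6839.

Z = 6.68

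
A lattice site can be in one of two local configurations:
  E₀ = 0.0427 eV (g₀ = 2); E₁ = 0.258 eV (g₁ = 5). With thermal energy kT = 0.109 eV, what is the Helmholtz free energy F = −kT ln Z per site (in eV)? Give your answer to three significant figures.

Eᵢ/kT = 0.39174, 2.3670.
Z = Σ gᵢe^(−Eᵢ/kT) = 2·e^(−0.39174) + 5·e^(−2.3670) = 1.3518 + 0.46881 = 1.8206.
F = −kT ln Z = −0.109 × ln(1.8206) = −0.109 × 0.59917 = -0.0653 eV.

-0.0653 eV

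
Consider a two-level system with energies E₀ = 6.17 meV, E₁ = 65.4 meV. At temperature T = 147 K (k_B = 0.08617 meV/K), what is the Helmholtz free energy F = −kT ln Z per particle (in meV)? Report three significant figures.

6.05 meV

k_BT = 0.08617 × 147 K = 12.667 meV.
Eᵢ/kT = 0.48709, 5.1630.
Z = Σ e^(−Eᵢ/kT) = e^(−0.48709) + e^(−5.1630) = 0.61441 + 0.0057245 = 0.62013.
F = −kT ln Z = −12.667 × ln(0.62013) = −12.667 × -0.47783 = 6.05 meV.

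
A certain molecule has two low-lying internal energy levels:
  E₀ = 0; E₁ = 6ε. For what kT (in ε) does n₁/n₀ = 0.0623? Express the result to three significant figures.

n₁/n₀ = exp[−(E₁−E₀)/kT] = 0.0623.
⇒ (E₁−E₀)/kT = ln(1/0.0623) = ln(16.051) = 2.7758.
kT = 6ε / 2.7758 = 2.16 ε.

2.16 ε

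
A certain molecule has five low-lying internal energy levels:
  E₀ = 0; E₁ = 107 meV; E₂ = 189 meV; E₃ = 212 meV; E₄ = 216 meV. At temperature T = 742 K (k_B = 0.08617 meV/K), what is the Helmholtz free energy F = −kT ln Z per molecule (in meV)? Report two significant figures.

k_BT = 0.08617 × 742 K = 63.94 meV.
Eᵢ/kT = 0, 1.673, 2.956, 3.316, 3.378.
Z = Σ e^(−Eᵢ/kT) = e^(−0) + e^(−1.673) + e^(−2.956) + e^(−3.316) + e^(−3.378) = 1.000 + 0.1877 + 0.05203 + 0.03630 + 0.03412 = 1.310.
F = −kT ln Z = −63.94 × ln(1.310) = −63.94 × 0.2700 = -17 meV.

-17 meV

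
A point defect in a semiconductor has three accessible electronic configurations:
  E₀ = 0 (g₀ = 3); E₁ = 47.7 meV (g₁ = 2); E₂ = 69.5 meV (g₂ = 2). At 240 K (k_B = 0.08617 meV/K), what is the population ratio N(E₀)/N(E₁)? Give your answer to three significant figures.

15.1

k_BT = 0.08617 × 240 K = 20.681 meV.
n₀/n₁ = (g₀/g₁) exp[−(E₀−E₁)/kT] = (3/2) × exp(−(-47.7 meV)/(20.681 meV)) = (3/2) × exp(2.3065) = 15.1.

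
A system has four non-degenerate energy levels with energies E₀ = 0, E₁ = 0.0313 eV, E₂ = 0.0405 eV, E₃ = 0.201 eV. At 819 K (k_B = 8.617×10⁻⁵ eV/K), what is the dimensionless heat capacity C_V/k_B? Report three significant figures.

k_BT = 8.617×10⁻⁵ × 819 K = 0.070573 eV.
Eᵢ/kT = 0, 0.44351, 0.57387, 2.8481.
Z = Σ e^(−Eᵢ/kT) = e^(−0) + e^(−0.44351) + e^(−0.57387) + e^(−2.8481) = 1.0000 + 0.64178 + 0.56334 + 0.057954 = 2.2631.
⟨E⟩ = 0.024105 eV, ⟨E²⟩ = 0.0017207 eV².
C_V/k_B = (⟨E²⟩ − ⟨E⟩²)/(kT)² = (0.0017207 − 0.00058105)/0.0049805 = 0.229.

0.229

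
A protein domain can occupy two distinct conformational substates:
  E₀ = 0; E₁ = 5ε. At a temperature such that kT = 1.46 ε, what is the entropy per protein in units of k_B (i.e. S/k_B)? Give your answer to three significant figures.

Eᵢ/kT = 0, 3.4247.
Z = Σ e^(−Eᵢ/kT) = e^(−0) + e^(−3.4247) = 1.0000 + 0.032559 = 1.0326.
⟨E⟩ = Σ EᵢPᵢ = 0.15766 ε.
S/k_B = ln Z + ⟨E⟩/kT = ln(1.0326) + 0.15766/1.46 = 0.032080 + 0.10799 = 0.140.

0.140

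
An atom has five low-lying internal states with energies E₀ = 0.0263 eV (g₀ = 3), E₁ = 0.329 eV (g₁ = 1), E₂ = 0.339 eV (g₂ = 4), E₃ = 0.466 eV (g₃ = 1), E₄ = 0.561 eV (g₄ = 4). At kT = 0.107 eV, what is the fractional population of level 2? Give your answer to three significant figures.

0.0649

Eᵢ/kT = 0.24579, 3.0748, 3.1682, 4.3551, 5.2430.
Z = Σ gᵢe^(−Eᵢ/kT) = 3·e^(−0.24579) + 1·e^(−3.0748) + 4·e^(−3.1682) + 1·e^(−4.3551) + 4·e^(−5.2430) = 2.3463 + 0.046199 + 0.16832 + 0.012841 + 0.021138 = 2.5948.
P₂ = g₂ e^(−E₂/kT) / Z = 0.16832/2.5948 = 0.0649.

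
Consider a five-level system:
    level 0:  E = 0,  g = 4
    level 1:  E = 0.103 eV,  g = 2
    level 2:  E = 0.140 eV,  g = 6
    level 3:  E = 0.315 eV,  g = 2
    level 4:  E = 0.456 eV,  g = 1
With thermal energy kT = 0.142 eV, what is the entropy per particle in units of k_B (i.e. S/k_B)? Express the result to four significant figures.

2.482

Eᵢ/kT = 0, 0.725352, 0.985915, 2.21831, 3.21127.
Z = Σ gᵢe^(−Eᵢ/kT) = 4·e^(−0) + 2·e^(−0.725352) + 6·e^(−0.985915) + 2·e^(−2.21831) + 1·e^(−3.21127) = 4.00000 + 0.968308 + 2.23859 + 0.217586 + 0.0403054 = 7.46479.
⟨E⟩ = Σ EᵢPᵢ = 0.0669888 eV.
S/k_B = ln Z + ⟨E⟩/kT = ln(7.46479) + 0.0669888/0.142 = 2.01020 + 0.471752 = 2.482.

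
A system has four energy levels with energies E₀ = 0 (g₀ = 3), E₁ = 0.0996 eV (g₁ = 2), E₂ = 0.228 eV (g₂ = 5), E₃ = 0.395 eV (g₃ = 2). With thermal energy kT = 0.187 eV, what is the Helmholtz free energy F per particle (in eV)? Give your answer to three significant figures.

Eᵢ/kT = 0, 0.53262, 1.2193, 2.1123.
Z = Σ gᵢe^(−Eᵢ/kT) = 3·e^(−0) + 2·e^(−0.53262) + 5·e^(−1.2193) + 2·e^(−2.1123) = 3.0000 + 1.1741 + 1.4772 + 0.24192 = 5.8932.
F = −kT ln Z = −0.187 × ln(5.8932) = −0.187 × 1.7738 = -0.332 eV.

-0.332 eV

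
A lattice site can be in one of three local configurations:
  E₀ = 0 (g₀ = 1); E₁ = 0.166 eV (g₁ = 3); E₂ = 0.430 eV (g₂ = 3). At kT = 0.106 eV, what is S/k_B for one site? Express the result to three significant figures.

1.23

Eᵢ/kT = 0, 1.5660, 4.0566.
Z = Σ gᵢe^(−Eᵢ/kT) = 1·e^(−0) + 3·e^(−1.5660) + 3·e^(−4.0566) = 1.0000 + 0.62664 + 0.051923 = 1.6786.
⟨E⟩ = Σ EᵢPᵢ = 0.075271 eV.
S/k_B = ln Z + ⟨E⟩/kT = ln(1.6786) + 0.075271/0.106 = 0.51796 + 0.71010 = 1.23.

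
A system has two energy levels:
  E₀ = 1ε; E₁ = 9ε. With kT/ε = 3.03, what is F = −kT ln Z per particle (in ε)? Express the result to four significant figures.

Eᵢ/kT = 0.330033, 2.97030.
Z = Σ e^(−Eᵢ/kT) = e^(−0.330033) + e^(−2.97030) = 0.718900 + 0.0512879 = 0.770188.
F = −kT ln Z = −3.03 × ln(0.770188) = −3.03 × -0.261121 = 0.7912 ε.

0.7912 ε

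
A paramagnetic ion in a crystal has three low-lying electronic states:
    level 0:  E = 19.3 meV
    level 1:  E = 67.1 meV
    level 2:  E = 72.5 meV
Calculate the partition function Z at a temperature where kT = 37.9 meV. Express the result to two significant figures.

Eᵢ/kT = 0.5092, 1.770, 1.913.
Z = Σ e^(−Eᵢ/kT) = e^(−0.5092) + e^(−1.770) + e^(−1.913) = 0.6010 + 0.1703 + 0.1476 = 0.9189.

Z = 0.92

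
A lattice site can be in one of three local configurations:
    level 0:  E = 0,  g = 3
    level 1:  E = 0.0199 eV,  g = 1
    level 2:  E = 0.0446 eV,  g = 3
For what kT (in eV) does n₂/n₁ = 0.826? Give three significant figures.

0.0192 eV

n₂/n₁ = (g₂/g₁) exp[−(E₂−E₁)/kT] = 0.826.
⇒ (E₂−E₁)/kT = ln((3/1)/0.826) = ln(3.6320) = 1.2898.
kT = 0.0247 eV / 1.2898 = 0.0192 eV.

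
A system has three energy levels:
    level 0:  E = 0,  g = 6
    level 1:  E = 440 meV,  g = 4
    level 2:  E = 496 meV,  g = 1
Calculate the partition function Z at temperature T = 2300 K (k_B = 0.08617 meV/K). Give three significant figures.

k_BT = 0.08617 × 2300 K = 198.19 meV.
Eᵢ/kT = 0, 2.2201, 2.5026.
Z = Σ gᵢe^(−Eᵢ/kT) = 6·e^(−0) + 4·e^(−2.2201) + 1·e^(−2.5026) = 6.0000 + 0.43439 + 0.081872 = 6.5163.

Z = 6.52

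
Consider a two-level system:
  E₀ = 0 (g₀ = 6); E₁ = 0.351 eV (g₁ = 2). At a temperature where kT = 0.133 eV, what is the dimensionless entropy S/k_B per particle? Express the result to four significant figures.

1.877

Eᵢ/kT = 0, 2.63910.
Z = Σ gᵢe^(−Eᵢ/kT) = 6·e^(−0) + 2·e^(−2.63910) = 6.00000 + 0.142851 = 6.14285.
⟨E⟩ = Σ EᵢPᵢ = 0.00816245 eV.
S/k_B = ln Z + ⟨E⟩/kT = ln(6.14285) + 0.00816245/0.133 = 1.81529 + 0.0613718 = 1.877.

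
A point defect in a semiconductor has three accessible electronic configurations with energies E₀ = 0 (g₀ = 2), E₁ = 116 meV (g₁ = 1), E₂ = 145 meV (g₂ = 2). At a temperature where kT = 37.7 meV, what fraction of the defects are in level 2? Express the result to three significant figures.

0.0205

Eᵢ/kT = 0, 3.0769, 3.8462.
Z = Σ gᵢe^(−Eᵢ/kT) = 2·e^(−0) + 1·e^(−3.0769) + 2·e^(−3.8462) = 2.0000 + 0.046102 + 0.042722 = 2.0888.
P₂ = g₂ e^(−E₂/kT) / Z = 0.042722/2.0888 = 0.0205.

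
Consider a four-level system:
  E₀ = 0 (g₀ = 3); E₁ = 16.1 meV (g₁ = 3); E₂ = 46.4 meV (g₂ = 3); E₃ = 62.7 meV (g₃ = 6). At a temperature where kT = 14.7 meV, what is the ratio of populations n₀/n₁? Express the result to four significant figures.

2.990

n₀/n₁ = (g₀/g₁) exp[−(E₀−E₁)/kT] = (3/3) × exp(−(-16.1 meV)/(14.7 meV)) = (3/3) × exp(1.09524) = 2.990.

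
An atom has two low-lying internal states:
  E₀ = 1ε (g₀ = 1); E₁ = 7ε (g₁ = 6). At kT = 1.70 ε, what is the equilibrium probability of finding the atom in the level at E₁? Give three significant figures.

Eᵢ/kT = 0.58824, 4.1176.
Z = Σ gᵢe^(−Eᵢ/kT) = 1·e^(−0.58824) + 6·e^(−4.1176) = 0.55530 + 0.097701 = 0.65300.
P₁ = g₁ e^(−E₁/kT) / Z = 0.097701/0.65300 = 0.150.

0.150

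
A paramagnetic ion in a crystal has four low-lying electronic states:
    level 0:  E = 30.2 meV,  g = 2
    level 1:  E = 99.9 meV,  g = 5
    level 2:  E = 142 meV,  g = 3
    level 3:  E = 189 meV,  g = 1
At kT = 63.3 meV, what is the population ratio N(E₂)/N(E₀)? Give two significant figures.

n₂/n₀ = (g₂/g₀) exp[−(E₂−E₀)/kT] = (3/2) × exp(−(111.8 meV)/(63.3 meV)) = (3/2) × exp(-1.766) = 0.26.

0.26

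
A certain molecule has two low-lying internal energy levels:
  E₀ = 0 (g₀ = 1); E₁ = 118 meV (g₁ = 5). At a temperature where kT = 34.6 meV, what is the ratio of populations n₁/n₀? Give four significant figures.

0.1651

n₁/n₀ = (g₁/g₀) exp[−(E₁−E₀)/kT] = (5/1) × exp(−(118 meV)/(34.6 meV)) = (5/1) × exp(-3.41040) = 0.1651.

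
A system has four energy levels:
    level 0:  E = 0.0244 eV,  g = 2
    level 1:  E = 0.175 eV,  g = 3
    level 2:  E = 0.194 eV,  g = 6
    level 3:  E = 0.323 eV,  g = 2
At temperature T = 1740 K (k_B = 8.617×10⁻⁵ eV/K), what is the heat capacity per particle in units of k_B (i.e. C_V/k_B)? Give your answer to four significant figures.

0.3569

k_BT = 8.617×10⁻⁵ × 1740 K = 0.149936 eV.
Eᵢ/kT = 0.162736, 1.16716, 1.29389, 2.15425.
Z = Σ gᵢe^(−Eᵢ/kT) = 2·e^(−0.162736) + 3·e^(−1.16716) + 6·e^(−1.29389) + 2·e^(−2.15425) = 1.69963 + 0.933749 + 1.64521 + 0.231980 = 4.51057.
⟨E⟩ = 0.132794 eV, ⟨E²⟩ = 0.0256574 eV².
C_V/k_B = (⟨E²⟩ − ⟨E⟩²)/(kT)² = (0.0256574 − 0.0176342)/0.0224808 = 0.3569.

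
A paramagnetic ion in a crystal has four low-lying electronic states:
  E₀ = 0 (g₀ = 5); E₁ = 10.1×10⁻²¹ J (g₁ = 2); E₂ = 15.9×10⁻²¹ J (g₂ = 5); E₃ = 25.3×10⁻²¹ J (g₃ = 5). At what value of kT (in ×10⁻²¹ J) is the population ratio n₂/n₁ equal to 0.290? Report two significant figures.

n₂/n₁ = (g₂/g₁) exp[−(E₂−E₁)/kT] = 0.290.
⇒ (E₂−E₁)/kT = ln((5/2)/0.290) = ln(8.621) = 2.154.
kT = 5.8 ×10⁻²¹ J / 2.154 = 2.7 ×10⁻²¹ J.

2.7 ×10⁻²¹ J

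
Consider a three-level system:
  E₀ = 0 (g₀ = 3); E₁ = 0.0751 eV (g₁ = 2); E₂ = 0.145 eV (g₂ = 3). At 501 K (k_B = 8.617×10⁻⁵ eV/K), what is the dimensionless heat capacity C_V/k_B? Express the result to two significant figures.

0.57

k_BT = 8.617×10⁻⁵ × 501 K = 0.04317 eV.
Eᵢ/kT = 0, 1.740, 3.359.
Z = Σ gᵢe^(−Eᵢ/kT) = 3·e^(−0) + 2·e^(−1.740) + 3·e^(−3.359) = 3.000 + 0.3510 + 0.1043 = 3.455.
⟨E⟩ = 0.01201 eV, ⟨E²⟩ = 0.001208 eV².
C_V/k_B = (⟨E²⟩ − ⟨E⟩²)/(kT)² = (0.001208 − 0.0001442)/0.001864 = 0.57.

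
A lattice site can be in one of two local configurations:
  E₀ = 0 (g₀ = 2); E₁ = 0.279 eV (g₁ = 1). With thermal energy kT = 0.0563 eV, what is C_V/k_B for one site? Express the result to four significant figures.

0.08589

Eᵢ/kT = 0, 4.95560.
Z = Σ gᵢe^(−Eᵢ/kT) = 2·e^(−0) + 1·e^(−4.95560) = 2.00000 + 0.00704385 = 2.00704.
⟨E⟩ = 0.000979170 eV, ⟨E²⟩ = 0.000273189 eV².
C_V/k_B = (⟨E²⟩ − ⟨E⟩²)/(kT)² = (0.000273189 − 0.000000958774)/0.00316969 = 0.08589.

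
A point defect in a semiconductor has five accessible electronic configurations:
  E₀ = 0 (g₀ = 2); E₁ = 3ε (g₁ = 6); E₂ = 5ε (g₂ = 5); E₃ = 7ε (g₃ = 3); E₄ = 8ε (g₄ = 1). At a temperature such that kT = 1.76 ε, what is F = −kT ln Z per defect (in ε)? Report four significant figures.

Eᵢ/kT = 0, 1.70455, 2.84091, 3.97727, 4.54545.
Z = Σ gᵢe^(−Eᵢ/kT) = 2·e^(−0) + 6·e^(−1.70455) + 5·e^(−2.84091) + 3·e^(−3.97727) + 1·e^(−4.54545) = 2.00000 + 1.09113 + 0.291863 + 0.0562102 + 0.0106154 = 3.44982.
F = −kT ln Z = −1.76 × ln(3.44982) = −1.76 × 1.23832 = -2.179 ε.

-2.179 ε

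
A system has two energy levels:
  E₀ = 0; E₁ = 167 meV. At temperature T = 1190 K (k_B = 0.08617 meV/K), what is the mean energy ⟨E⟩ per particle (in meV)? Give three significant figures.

k_BT = 0.08617 × 1190 K = 102.54 meV.
Eᵢ/kT = 0, 1.6286.
Z = Σ e^(−Eᵢ/kT) = e^(−0) + e^(−1.6286) = 1.0000 + 0.19620 = 1.1962.
⟨E⟩ = Σ Eᵢ e^(−Eᵢ/kT) / Z = (0·1.0000 + 167·0.19620) / 1.1962 = 27.4 meV.

27.4 meV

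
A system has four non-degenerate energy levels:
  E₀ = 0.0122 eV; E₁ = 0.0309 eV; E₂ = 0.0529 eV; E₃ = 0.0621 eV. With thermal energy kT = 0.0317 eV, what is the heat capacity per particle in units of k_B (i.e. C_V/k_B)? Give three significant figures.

Eᵢ/kT = 0.38486, 0.97476, 1.6688, 1.9590.
Z = Σ e^(−Eᵢ/kT) = e^(−0.38486) + e^(−0.97476) + e^(−1.6688) + e^(−1.9590) = 0.68055 + 0.37728 + 0.18847 + 0.14100 = 1.3873.
⟨E⟩ = 0.027886 eV, ⟨E²⟩ = 0.0011048 eV².
C_V/k_B = (⟨E²⟩ − ⟨E⟩²)/(kT)² = (0.0011048 − 0.00077763)/0.0010049 = 0.326.

0.326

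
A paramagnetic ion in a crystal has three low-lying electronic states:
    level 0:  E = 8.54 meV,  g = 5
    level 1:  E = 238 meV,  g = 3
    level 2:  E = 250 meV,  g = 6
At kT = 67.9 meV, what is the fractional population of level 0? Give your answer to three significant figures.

0.948

Eᵢ/kT = 0.12577, 3.5052, 3.6819.
Z = Σ gᵢe^(−Eᵢ/kT) = 5·e^(−0.12577) + 3·e^(−3.5052) + 6·e^(−3.6819) = 4.4091 + 0.090122 + 0.15105 = 4.6503.
P₀ = g₀ e^(−E₀/kT) / Z = 4.4091/4.6503 = 0.948.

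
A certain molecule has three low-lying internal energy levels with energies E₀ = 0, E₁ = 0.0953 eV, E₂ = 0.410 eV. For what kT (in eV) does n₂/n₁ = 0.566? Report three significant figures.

n₂/n₁ = exp[−(E₂−E₁)/kT] = 0.566.
⇒ (E₂−E₁)/kT = ln(1/0.566) = ln(1.7668) = 0.56917.
kT = 0.3147 eV / 0.56917 = 0.553 eV.

0.553 eV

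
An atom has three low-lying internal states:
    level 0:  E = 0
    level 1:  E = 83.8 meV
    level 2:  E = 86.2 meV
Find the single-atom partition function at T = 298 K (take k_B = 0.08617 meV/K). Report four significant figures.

k_BT = 0.08617 × 298 K = 25.6787 meV.
Eᵢ/kT = 0, 3.26341, 3.35687.
Z = Σ e^(−Eᵢ/kT) = e^(−0) + e^(−3.26341) + e^(−3.35687) = 1.00000 + 0.0382577 + 0.0348442 = 1.07310.

Z = 1.073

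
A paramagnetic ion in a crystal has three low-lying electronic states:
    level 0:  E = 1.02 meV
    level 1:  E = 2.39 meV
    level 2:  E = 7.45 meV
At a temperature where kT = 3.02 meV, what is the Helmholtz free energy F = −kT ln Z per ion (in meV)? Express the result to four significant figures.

-0.6774 meV

Eᵢ/kT = 0.337748, 0.791391, 2.46689.
Z = Σ e^(−Eᵢ/kT) = e^(−0.337748) + e^(−0.791391) + e^(−2.46689) = 0.713375 + 0.453214 + 0.0848483 = 1.25144.
F = −kT ln Z = −3.02 × ln(1.25144) = −3.02 × 0.224295 = -0.6774 meV.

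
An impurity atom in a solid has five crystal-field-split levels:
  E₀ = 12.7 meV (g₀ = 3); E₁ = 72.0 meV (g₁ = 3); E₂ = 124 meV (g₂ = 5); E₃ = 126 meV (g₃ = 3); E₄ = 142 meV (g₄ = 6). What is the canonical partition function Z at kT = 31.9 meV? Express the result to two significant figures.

Eᵢ/kT = 0.3981, 2.257, 3.887, 3.950, 4.451.
Z = Σ gᵢe^(−Eᵢ/kT) = 3·e^(−0.3981) + 3·e^(−2.257) + 5·e^(−3.887) + 3·e^(−3.950) + 6·e^(−4.451) = 2.015 + 0.3140 + 0.1025 + 0.05776 + 0.07000 = 2.559.

Z = 2.6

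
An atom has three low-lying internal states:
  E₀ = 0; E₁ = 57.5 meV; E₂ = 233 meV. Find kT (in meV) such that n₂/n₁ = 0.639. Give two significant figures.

390 meV

n₂/n₁ = exp[−(E₂−E₁)/kT] = 0.639.
⇒ (E₂−E₁)/kT = ln(1/0.639) = ln(1.565) = 0.4479.
kT = 175.5 meV / 0.4479 = 390 meV.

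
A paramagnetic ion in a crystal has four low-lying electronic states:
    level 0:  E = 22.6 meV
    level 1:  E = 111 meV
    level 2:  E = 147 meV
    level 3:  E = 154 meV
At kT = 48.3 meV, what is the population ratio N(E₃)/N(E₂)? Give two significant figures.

0.87

n₃/n₂ = exp[−(E₃−E₂)/kT] = exp(−(7 meV)/(48.3 meV)) = exp(-0.1449) = 0.87.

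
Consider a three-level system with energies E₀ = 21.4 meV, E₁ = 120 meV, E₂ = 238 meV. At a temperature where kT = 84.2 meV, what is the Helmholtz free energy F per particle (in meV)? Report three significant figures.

Eᵢ/kT = 0.25416, 1.4252, 2.8266.
Z = Σ e^(−Eᵢ/kT) = e^(−0.25416) + e^(−1.4252) + e^(−2.8266) = 0.77557 + 0.24046 + 0.059214 = 1.0752.
F = −kT ln Z = −84.2 × ln(1.0752) = −84.2 × 0.072507 = -6.11 meV.

-6.11 meV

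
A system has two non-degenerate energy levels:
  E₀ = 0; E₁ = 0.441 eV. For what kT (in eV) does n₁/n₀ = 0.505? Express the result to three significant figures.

0.645 eV

n₁/n₀ = exp[−(E₁−E₀)/kT] = 0.505.
⇒ (E₁−E₀)/kT = ln(1/0.505) = ln(1.9802) = 0.68320.
kT = 0.441 eV / 0.68320 = 0.645 eV.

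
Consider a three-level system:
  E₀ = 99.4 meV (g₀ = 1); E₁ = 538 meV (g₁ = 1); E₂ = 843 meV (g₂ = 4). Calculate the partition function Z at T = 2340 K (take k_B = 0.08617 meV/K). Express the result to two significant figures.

Z = 0.74

k_BT = 0.08617 × 2340 K = 201.6 meV.
Eᵢ/kT = 0.4931, 2.669, 4.182.
Z = Σ gᵢe^(−Eᵢ/kT) = 1·e^(−0.4931) + 1·e^(−2.669) + 4·e^(−4.182) = 0.6107 + 0.06932 + 0.06107 = 0.7411.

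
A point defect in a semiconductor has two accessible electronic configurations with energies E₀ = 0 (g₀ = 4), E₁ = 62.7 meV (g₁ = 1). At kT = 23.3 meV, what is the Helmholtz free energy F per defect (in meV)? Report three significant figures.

Eᵢ/kT = 0, 2.6910.
Z = Σ gᵢe^(−Eᵢ/kT) = 4·e^(−0) + 1·e^(−2.6910) = 4.0000 + 0.067813 = 4.0678.
F = −kT ln Z = −23.3 × ln(4.0678) = −23.3 × 1.4031 = -32.7 meV.

-32.7 meV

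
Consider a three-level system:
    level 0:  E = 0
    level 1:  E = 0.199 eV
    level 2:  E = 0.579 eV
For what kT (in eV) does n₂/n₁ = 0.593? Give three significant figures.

0.727 eV

n₂/n₁ = exp[−(E₂−E₁)/kT] = 0.593.
⇒ (E₂−E₁)/kT = ln(1/0.593) = ln(1.6863) = 0.52254.
kT = 0.380 eV / 0.52254 = 0.727 eV.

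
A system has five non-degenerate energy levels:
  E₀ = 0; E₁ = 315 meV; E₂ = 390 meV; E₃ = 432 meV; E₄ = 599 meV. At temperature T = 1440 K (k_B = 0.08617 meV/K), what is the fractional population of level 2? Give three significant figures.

k_BT = 0.08617 × 1440 K = 124.08 meV.
Eᵢ/kT = 0, 2.5387, 3.1431, 3.4816, 4.8275.
Z = Σ e^(−Eᵢ/kT) = e^(−0) + e^(−2.5387) + e^(−3.1431) + e^(−3.4816) + e^(−4.8275) = 1.0000 + 0.078969 + 0.043149 + 0.030758 + 0.0080065 = 1.1609.
P₂ = e^(−E₂/kT) / Z = 0.043149/1.1609 = 0.0372.

0.0372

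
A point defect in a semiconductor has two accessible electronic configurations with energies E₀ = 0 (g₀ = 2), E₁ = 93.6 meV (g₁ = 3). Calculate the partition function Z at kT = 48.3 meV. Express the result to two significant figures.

Eᵢ/kT = 0, 1.938.
Z = Σ gᵢe^(−Eᵢ/kT) = 2·e^(−0) + 3·e^(−1.938) = 2.000 + 0.4320 = 2.432.

Z = 2.4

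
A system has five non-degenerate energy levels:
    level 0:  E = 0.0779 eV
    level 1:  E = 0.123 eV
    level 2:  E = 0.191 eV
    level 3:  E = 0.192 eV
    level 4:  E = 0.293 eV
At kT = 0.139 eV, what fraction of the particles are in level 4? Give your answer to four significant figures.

Eᵢ/kT = 0.560432, 0.884892, 1.37410, 1.38129, 2.10791.
Z = Σ e^(−Eᵢ/kT) = e^(−0.560432) + e^(−0.884892) + e^(−1.37410) + e^(−1.38129) + e^(−2.10791) = 0.570962 + 0.412759 + 0.253067 + 0.251254 + 0.121492 = 1.60953.
P₄ = e^(−E₄/kT) / Z = 0.121492/1.60953 = 0.07548.

0.07548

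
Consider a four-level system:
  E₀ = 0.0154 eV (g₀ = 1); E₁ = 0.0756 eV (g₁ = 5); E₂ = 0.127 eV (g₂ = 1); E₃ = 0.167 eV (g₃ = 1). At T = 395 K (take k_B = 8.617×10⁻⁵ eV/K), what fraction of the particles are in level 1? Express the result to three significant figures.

k_BT = 8.617×10⁻⁵ × 395 K = 0.034037 eV.
Eᵢ/kT = 0.45245, 2.2211, 3.7312, 4.9064.
Z = Σ gᵢe^(−Eᵢ/kT) = 1·e^(−0.45245) + 5·e^(−2.2211) + 1·e^(−3.7312) + 1·e^(−4.9064) = 0.63607 + 0.54245 + 0.023964 + 0.0073991 = 1.2099.
P₁ = g₁ e^(−E₁/kT) / Z = 0.54245/1.2099 = 0.448.

0.448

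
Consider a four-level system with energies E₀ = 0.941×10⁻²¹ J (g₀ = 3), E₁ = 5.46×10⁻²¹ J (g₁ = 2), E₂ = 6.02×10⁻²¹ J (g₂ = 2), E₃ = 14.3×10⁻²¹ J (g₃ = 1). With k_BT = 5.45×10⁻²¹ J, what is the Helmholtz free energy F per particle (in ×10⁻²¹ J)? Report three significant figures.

-7.55 ×10⁻²¹ J

Eᵢ/kT = 0.17266, 1.0018, 1.1046, 2.6239.
Z = Σ gᵢe^(−Eᵢ/kT) = 3·e^(−0.17266) + 2·e^(−1.0018) + 2·e^(−1.1046) + 1·e^(−2.6239) = 2.5243 + 0.73444 + 0.66269 + 0.072519 = 3.9939.
F = −kT ln Z = −5.45 × ln(3.9939) = −5.45 × 1.3848 = -7.55 ×10⁻²¹ J.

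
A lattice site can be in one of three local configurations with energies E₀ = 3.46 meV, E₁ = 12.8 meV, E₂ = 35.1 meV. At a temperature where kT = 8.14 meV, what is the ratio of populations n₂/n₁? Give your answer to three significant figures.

n₂/n₁ = exp[−(E₂−E₁)/kT] = exp(−(22.3 meV)/(8.14 meV)) = exp(-2.7396) = 0.0646.

0.0646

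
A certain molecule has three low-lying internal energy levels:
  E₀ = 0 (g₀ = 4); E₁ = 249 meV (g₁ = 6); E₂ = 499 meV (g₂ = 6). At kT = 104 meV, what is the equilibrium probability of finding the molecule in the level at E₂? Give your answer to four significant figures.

0.01076

Eᵢ/kT = 0, 2.39423, 4.79808.
Z = Σ gᵢe^(−Eᵢ/kT) = 4·e^(−0) + 6·e^(−2.39423) + 6·e^(−4.79808) = 4.00000 + 0.547457 + 0.0494734 = 4.59693.
P₂ = g₂ e^(−E₂/kT) / Z = 0.0494734/4.59693 = 0.01076.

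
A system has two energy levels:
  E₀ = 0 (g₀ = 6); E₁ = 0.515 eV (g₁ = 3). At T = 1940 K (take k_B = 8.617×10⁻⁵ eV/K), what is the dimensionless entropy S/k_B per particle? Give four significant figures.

1.884

k_BT = 8.617×10⁻⁵ × 1940 K = 0.167170 eV.
Eᵢ/kT = 0, 3.08070.
Z = Σ gᵢe^(−Eᵢ/kT) = 6·e^(−0) + 3·e^(−3.08070) = 6.00000 + 0.137781 = 6.13778.
⟨E⟩ = Σ EᵢPᵢ = 0.0115607 eV.
S/k_B = ln Z + ⟨E⟩/kT = ln(6.13778) + 0.0115607/0.167170 = 1.81446 + 0.0691554 = 1.884.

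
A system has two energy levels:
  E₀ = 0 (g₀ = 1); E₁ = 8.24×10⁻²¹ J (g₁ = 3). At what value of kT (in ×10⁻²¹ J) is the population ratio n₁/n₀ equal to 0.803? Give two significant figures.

6.3 ×10⁻²¹ J

n₁/n₀ = (g₁/g₀) exp[−(E₁−E₀)/kT] = 0.803.
⇒ (E₁−E₀)/kT = ln((3/1)/0.803) = ln(3.736) = 1.318.
kT = 8.24 ×10⁻²¹ J / 1.318 = 6.3 ×10⁻²¹ J.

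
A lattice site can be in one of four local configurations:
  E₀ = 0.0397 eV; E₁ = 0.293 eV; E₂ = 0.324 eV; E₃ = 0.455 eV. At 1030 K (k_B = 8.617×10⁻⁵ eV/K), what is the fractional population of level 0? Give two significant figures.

k_BT = 8.617×10⁻⁵ × 1030 K = 0.08876 eV.
Eᵢ/kT = 0.4473, 3.301, 3.650, 5.126.
Z = Σ e^(−Eᵢ/kT) = e^(−0.4473) + e^(−3.301) + e^(−3.650) + e^(−5.126) = 0.6394 + 0.03685 + 0.02599 + 0.005940 = 0.7082.
P₀ = e^(−E₀/kT) / Z = 0.6394/0.7082 = 0.90.

0.90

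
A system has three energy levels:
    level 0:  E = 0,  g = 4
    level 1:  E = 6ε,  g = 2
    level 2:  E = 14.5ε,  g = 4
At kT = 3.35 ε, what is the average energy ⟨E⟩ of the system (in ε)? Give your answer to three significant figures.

0.631 ε

Eᵢ/kT = 0, 1.7910, 4.3284.
Z = Σ gᵢe^(−Eᵢ/kT) = 4·e^(−0) + 2·e^(−1.7910) + 4·e^(−4.3284) = 4.0000 + 0.33359 + 0.052755 = 4.3863.
⟨E⟩ = Σ Eᵢ gᵢe^(−Eᵢ/kT) / Z = (0·4.0000 + 6·0.33359 + 14.5·0.052755) / 4.3863 = 0.631 ε.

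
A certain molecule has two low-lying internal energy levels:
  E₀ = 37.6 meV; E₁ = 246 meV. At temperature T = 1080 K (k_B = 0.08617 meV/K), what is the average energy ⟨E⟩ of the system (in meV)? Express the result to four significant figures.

57.66 meV

k_BT = 0.08617 × 1080 K = 93.0636 meV.
Eᵢ/kT = 0.404025, 2.64335.
Z = Σ e^(−Eᵢ/kT) = e^(−0.404025) + e^(−2.64335) = 0.667627 + 0.0711226 = 0.738750.
⟨E⟩ = Σ Eᵢ e^(−Eᵢ/kT) / Z = (37.6·0.667627 + 246·0.0711226) / 0.738750 = 57.66 meV.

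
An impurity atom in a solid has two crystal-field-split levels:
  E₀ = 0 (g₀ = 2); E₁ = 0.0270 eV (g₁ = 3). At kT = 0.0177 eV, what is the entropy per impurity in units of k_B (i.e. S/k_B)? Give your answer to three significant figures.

Eᵢ/kT = 0, 1.5254.
Z = Σ gᵢe^(−Eᵢ/kT) = 2·e^(−0) + 3·e^(−1.5254) = 2.0000 + 0.65260 = 2.6526.
⟨E⟩ = Σ EᵢPᵢ = 0.0066426 eV.
S/k_B = ln Z + ⟨E⟩/kT = ln(2.6526) + 0.0066426/0.0177 = 0.97554 + 0.37529 = 1.35.

1.35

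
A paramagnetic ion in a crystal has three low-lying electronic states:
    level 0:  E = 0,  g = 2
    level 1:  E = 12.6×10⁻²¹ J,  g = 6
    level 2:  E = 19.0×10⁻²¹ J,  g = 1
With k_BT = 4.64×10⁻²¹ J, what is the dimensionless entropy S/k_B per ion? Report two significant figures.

Eᵢ/kT = 0, 2.716, 4.095.
Z = Σ gᵢe^(−Eᵢ/kT) = 2·e^(−0) + 6·e^(−2.716) + 1·e^(−4.095) = 2.000 + 0.3968 + 0.01666 = 2.413.
⟨E⟩ = Σ EᵢPᵢ = 2.203 ×10⁻²¹ J.
S/k_B = ln Z + ⟨E⟩/kT = ln(2.413) + 2.203/4.64 = 0.8809 + 0.4748 = 1.4.

1.4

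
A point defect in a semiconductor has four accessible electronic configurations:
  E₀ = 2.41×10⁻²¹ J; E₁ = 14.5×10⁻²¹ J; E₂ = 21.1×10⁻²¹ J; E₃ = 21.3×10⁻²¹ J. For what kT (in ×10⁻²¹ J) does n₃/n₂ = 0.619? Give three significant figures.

0.417 ×10⁻²¹ J

n₃/n₂ = exp[−(E₃−E₂)/kT] = 0.619.
⇒ (E₃−E₂)/kT = ln(1/0.619) = ln(1.6155) = 0.47964.
kT = 0.2 ×10⁻²¹ J / 0.47964 = 0.417 ×10⁻²¹ J.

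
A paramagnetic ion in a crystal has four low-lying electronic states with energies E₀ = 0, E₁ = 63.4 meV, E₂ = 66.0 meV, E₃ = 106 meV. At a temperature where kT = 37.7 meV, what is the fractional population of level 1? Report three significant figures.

0.131

Eᵢ/kT = 0, 1.6817, 1.7507, 2.8117.
Z = Σ e^(−Eᵢ/kT) = e^(−0) + e^(−1.6817) + e^(−1.7507) + e^(−2.8117) = 1.0000 + 0.18606 + 0.17365 + 0.060103 = 1.4198.
P₁ = e^(−E₁/kT) / Z = 0.18606/1.4198 = 0.131.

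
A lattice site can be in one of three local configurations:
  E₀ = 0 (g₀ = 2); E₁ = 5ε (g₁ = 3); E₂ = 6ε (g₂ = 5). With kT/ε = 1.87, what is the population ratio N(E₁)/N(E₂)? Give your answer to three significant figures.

n₁/n₂ = (g₁/g₂) exp[−(E₁−E₂)/kT] = (3/5) × exp(−(-1ε)/(1.87ε)) = (3/5) × exp(0.53476) = 1.02.

1.02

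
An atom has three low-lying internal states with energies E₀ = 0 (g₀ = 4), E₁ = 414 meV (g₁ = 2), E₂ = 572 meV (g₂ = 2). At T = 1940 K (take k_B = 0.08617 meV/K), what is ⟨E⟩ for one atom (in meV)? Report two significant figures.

25 meV

k_BT = 0.08617 × 1940 K = 167.2 meV.
Eᵢ/kT = 0, 2.476, 3.421.
Z = Σ gᵢe^(−Eᵢ/kT) = 4·e^(−0) + 2·e^(−2.476) + 2·e^(−3.421) = 4.000 + 0.1682 + 0.06536 = 4.234.
⟨E⟩ = Σ Eᵢ gᵢe^(−Eᵢ/kT) / Z = (0·4.000 + 414·0.1682 + 572·0.06536) / 4.234 = 25 meV.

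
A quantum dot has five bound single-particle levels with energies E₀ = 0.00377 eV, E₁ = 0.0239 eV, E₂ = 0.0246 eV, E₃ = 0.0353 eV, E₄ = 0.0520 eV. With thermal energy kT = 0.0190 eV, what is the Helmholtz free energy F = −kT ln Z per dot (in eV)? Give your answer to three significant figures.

Eᵢ/kT = 0.19842, 1.2579, 1.2947, 1.8579, 2.7368.
Z = Σ e^(−Eᵢ/kT) = e^(−0.19842) + e^(−1.2579) + e^(−1.2947) + e^(−1.8579) + e^(−2.7368) = 0.82003 + 0.28425 + 0.27398 + 0.15600 + 0.064777 = 1.5990.
F = −kT ln Z = −0.0190 × ln(1.5990) = −0.0190 × 0.46938 = -0.00892 eV.

-0.00892 eV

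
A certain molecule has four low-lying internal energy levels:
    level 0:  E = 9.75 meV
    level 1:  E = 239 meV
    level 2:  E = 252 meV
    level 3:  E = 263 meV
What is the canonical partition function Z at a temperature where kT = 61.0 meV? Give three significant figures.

Eᵢ/kT = 0.15984, 3.9180, 4.1311, 4.3115.
Z = Σ e^(−Eᵢ/kT) = e^(−0.15984) + e^(−3.9180) + e^(−4.1311) + e^(−4.3115) = 0.85228 + 0.019881 + 0.016065 + 0.013413 = 0.90164.

Z = 0.902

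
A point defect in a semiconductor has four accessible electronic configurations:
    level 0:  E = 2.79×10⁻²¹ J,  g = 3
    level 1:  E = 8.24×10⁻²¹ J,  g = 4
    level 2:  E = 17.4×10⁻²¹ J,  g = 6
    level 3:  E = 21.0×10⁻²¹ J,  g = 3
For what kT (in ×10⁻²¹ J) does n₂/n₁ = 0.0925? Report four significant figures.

n₂/n₁ = (g₂/g₁) exp[−(E₂−E₁)/kT] = 0.0925.
⇒ (E₂−E₁)/kT = ln((6/4)/0.0925) = ln(16.2162) = 2.78601.
kT = 9.16 ×10⁻²¹ J / 2.78601 = 3.288 ×10⁻²¹ J.

3.288 ×10⁻²¹ J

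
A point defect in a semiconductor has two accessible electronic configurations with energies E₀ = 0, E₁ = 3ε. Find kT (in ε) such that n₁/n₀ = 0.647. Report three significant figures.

n₁/n₀ = exp[−(E₁−E₀)/kT] = 0.647.
⇒ (E₁−E₀)/kT = ln(1/0.647) = ln(1.5456) = 0.43541.
kT = 3ε / 0.43541 = 6.89 ε.

6.89 ε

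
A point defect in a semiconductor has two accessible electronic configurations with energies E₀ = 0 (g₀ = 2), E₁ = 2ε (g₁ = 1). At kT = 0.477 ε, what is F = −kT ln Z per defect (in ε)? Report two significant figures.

Eᵢ/kT = 0, 4.193.
Z = Σ gᵢe^(−Eᵢ/kT) = 2·e^(−0) + 1·e^(−4.193) = 2.000 + 0.01510 = 2.015.
F = −kT ln Z = −0.477 × ln(2.015) = −0.477 × 0.7006 = -0.33 ε.

-0.33 ε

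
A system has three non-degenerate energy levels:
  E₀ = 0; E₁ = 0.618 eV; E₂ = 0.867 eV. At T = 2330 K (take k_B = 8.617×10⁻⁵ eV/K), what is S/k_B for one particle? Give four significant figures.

0.2458

k_BT = 8.617×10⁻⁵ × 2330 K = 0.200776 eV.
Eᵢ/kT = 0, 3.07806, 4.31825.
Z = Σ e^(−Eᵢ/kT) = e^(−0) + e^(−3.07806) + e^(−4.31825) = 1.00000 + 0.0460485 + 0.0133232 = 1.05937.
⟨E⟩ = Σ EᵢPᵢ = 0.0377670 eV.
S/k_B = ln Z + ⟨E⟩/kT = ln(1.05937) + 0.0377670/0.200776 = 0.0576744 + 0.188105 = 0.2458.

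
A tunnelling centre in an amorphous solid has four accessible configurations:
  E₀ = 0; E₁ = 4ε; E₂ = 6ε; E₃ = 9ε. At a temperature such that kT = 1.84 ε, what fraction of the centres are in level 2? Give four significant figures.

0.03308

Eᵢ/kT = 0, 2.17391, 3.26087, 4.89130.
Z = Σ e^(−Eᵢ/kT) = e^(−0) + e^(−2.17391) + e^(−3.26087) + e^(−4.89130) = 1.00000 + 0.113732 + 0.0383550 + 0.00751165 = 1.15960.
P₂ = e^(−E₂/kT) / Z = 0.0383550/1.15960 = 0.03308.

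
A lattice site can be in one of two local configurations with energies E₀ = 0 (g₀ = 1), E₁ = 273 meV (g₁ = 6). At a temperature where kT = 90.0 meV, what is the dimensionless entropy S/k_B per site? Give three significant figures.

0.934

Eᵢ/kT = 0, 3.0333.
Z = Σ gᵢe^(−Eᵢ/kT) = 1·e^(−0) + 6·e^(−3.0333) = 1.0000 + 0.28894 = 1.2889.
⟨E⟩ = Σ EᵢPᵢ = 61.200 meV.
S/k_B = ln Z + ⟨E⟩/kT = ln(1.2889) + 61.200/90.0 = 0.25379 + 0.68000 = 0.934.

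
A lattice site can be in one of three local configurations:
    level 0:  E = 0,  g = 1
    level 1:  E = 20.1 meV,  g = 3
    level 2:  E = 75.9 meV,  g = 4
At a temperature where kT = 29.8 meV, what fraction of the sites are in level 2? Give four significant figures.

Eᵢ/kT = 0, 0.674497, 2.54698.
Z = Σ gᵢe^(−Eᵢ/kT) = 1·e^(−0) + 3·e^(−0.674497) + 4·e^(−2.54698) = 1.00000 + 1.52824 + 0.313271 = 2.84151.
P₂ = g₂ e^(−E₂/kT) / Z = 0.313271/2.84151 = 0.1102.

0.1102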